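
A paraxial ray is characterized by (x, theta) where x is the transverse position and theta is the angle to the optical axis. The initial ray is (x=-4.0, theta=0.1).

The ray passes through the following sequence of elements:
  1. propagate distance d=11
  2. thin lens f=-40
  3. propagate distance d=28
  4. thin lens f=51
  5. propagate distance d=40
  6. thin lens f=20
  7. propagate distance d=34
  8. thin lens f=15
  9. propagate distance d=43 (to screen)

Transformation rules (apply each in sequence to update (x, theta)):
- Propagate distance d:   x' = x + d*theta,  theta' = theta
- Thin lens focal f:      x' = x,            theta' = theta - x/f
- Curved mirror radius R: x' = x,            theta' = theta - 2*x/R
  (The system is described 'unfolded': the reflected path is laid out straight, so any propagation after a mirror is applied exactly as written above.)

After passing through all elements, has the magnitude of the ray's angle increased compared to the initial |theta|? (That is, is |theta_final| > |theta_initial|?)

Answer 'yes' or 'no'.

Answer: no

Derivation:
Initial: x=-4.0000 theta=0.1000
After 1 (propagate distance d=11): x=-2.9000 theta=0.1000
After 2 (thin lens f=-40): x=-2.9000 theta=0.0275
After 3 (propagate distance d=28): x=-2.1300 theta=0.0275
After 4 (thin lens f=51): x=-2.1300 theta=471/6800 (≈0.0693)
After 5 (propagate distance d=40): x=1089/1700 (≈0.6406) theta=471/6800 (≈0.0693)
After 6 (thin lens f=20): x=1089/1700 (≈0.6406) theta=633/17000 (≈0.0372)
After 7 (propagate distance d=34): x=8103/4250 (≈1.9066) theta=633/17000 (≈0.0372)
After 8 (thin lens f=15): x=8103/4250 (≈1.9066) theta=-7639/85000 (≈-0.0899)
After 9 (propagate distance d=43 (to screen)): x=-166417/85000 (≈-1.9578) theta=-7639/85000 (≈-0.0899)
|theta_initial|=0.1000 |theta_final|=7639/85000 (≈0.0899) -> not increased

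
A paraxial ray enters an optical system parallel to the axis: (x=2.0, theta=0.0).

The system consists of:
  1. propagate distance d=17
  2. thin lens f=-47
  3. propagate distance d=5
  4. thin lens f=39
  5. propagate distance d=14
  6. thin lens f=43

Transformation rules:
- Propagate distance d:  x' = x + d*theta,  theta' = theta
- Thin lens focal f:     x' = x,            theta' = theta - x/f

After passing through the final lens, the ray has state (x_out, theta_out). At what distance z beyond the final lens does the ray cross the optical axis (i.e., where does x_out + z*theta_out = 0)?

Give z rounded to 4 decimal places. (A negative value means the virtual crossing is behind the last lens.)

Initial: x=2.0000 theta=0.0000
After 1 (propagate distance d=17): x=2.0000 theta=0.0000
After 2 (thin lens f=-47): x=2.0000 theta=2/47 (≈0.0426)
After 3 (propagate distance d=5): x=104/47 (≈2.2128) theta=2/47 (≈0.0426)
After 4 (thin lens f=39): x=104/47 (≈2.2128) theta=-2/141 (≈-0.0142)
After 5 (propagate distance d=14): x=284/141 (≈2.0142) theta=-2/141 (≈-0.0142)
After 6 (thin lens f=43): x=284/141 (≈2.0142) theta=-370/6063 (≈-0.0610)
z_focus = -x_out/theta_out = -(284/141)/(-370/6063) = 6106/185 ≈ 33.0054
Rounded to 4 decimal places: z = 33.0054

Answer: 33.0054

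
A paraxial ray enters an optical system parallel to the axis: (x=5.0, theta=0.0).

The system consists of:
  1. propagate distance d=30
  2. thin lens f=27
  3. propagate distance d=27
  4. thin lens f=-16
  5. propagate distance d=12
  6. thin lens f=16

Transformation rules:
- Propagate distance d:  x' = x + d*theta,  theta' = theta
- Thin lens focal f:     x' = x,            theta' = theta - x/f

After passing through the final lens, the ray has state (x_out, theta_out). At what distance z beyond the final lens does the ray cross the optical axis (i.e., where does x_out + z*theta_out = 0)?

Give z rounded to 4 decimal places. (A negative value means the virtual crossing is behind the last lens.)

Answer: -48.0000

Derivation:
Initial: x=5.0000 theta=0.0000
After 1 (propagate distance d=30): x=5.0000 theta=0.0000
After 2 (thin lens f=27): x=5.0000 theta=-5/27 (≈-0.1852)
After 3 (propagate distance d=27): x=0.0000 theta=-5/27 (≈-0.1852)
After 4 (thin lens f=-16): x=0.0000 theta=-5/27 (≈-0.1852)
After 5 (propagate distance d=12): x=-20/9 (≈-2.2222) theta=-5/27 (≈-0.1852)
After 6 (thin lens f=16): x=-20/9 (≈-2.2222) theta=-5/108 (≈-0.0463)
z_focus = -x_out/theta_out = -(-20/9)/(-5/108) = -48.0000
Rounded to 4 decimal places: z = -48.0000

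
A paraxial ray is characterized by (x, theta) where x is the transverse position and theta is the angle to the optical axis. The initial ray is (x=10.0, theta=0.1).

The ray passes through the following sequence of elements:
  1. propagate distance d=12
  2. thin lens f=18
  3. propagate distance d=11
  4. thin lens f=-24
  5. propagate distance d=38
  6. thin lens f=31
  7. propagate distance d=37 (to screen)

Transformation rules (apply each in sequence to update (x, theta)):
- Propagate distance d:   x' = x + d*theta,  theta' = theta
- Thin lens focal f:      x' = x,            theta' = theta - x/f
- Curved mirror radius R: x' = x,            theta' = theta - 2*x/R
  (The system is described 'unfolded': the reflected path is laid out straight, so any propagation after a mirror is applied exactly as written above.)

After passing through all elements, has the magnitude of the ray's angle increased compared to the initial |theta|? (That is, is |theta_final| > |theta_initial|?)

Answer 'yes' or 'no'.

Answer: yes

Derivation:
Initial: x=10.0000 theta=0.1000
After 1 (propagate distance d=12): x=11.2000 theta=0.1000
After 2 (thin lens f=18): x=11.2000 theta=-47/90 (≈-0.5222)
After 3 (propagate distance d=11): x=491/90 (≈5.4556) theta=-47/90 (≈-0.5222)
After 4 (thin lens f=-24): x=491/90 (≈5.4556) theta=-637/2160 (≈-0.2949)
After 5 (propagate distance d=38): x=-6211/1080 (≈-5.7509) theta=-637/2160 (≈-0.2949)
After 6 (thin lens f=31): x=-6211/1080 (≈-5.7509) theta=-1465/13392 (≈-0.1094)
After 7 (propagate distance d=37 (to screen)): x=-656107/66960 (≈-9.7985) theta=-1465/13392 (≈-0.1094)
|theta_initial|=0.1000 |theta_final|=1465/13392 (≈0.1094) -> increased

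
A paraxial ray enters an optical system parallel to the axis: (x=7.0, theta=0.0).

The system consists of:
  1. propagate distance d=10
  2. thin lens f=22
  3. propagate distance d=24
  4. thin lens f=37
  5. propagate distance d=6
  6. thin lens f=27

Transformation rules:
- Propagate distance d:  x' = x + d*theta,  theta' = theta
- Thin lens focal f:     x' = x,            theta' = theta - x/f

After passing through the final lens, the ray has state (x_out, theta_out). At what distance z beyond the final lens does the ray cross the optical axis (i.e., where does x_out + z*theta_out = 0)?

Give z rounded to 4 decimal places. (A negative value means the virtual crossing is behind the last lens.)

Initial: x=7.0000 theta=0.0000
After 1 (propagate distance d=10): x=7.0000 theta=0.0000
After 2 (thin lens f=22): x=7.0000 theta=-7/22 (≈-0.3182)
After 3 (propagate distance d=24): x=-7/11 (≈-0.6364) theta=-7/22 (≈-0.3182)
After 4 (thin lens f=37): x=-7/11 (≈-0.6364) theta=-245/814 (≈-0.3010)
After 5 (propagate distance d=6): x=-994/407 (≈-2.4423) theta=-245/814 (≈-0.3010)
After 6 (thin lens f=27): x=-994/407 (≈-2.4423) theta=-4627/21978 (≈-0.2105)
z_focus = -x_out/theta_out = -(-994/407)/(-4627/21978) = -7668/661 ≈ -11.6006
Rounded to 4 decimal places: z = -11.6006

Answer: -11.6006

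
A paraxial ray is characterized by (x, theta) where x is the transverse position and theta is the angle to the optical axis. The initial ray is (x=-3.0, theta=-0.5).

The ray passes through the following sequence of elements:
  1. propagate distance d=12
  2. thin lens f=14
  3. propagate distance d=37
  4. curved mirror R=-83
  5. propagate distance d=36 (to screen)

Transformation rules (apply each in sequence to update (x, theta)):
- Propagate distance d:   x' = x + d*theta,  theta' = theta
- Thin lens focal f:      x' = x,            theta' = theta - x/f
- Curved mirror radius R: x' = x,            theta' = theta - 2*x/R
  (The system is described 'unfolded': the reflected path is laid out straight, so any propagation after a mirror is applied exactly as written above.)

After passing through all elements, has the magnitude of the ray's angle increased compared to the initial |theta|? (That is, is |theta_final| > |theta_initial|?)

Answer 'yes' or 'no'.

Initial: x=-3.0000 theta=-0.5000
After 1 (propagate distance d=12): x=-9.0000 theta=-0.5000
After 2 (thin lens f=14): x=-9.0000 theta=1/7 (≈0.1429)
After 3 (propagate distance d=37): x=-26/7 (≈-3.7143) theta=1/7 (≈0.1429)
After 4 (curved mirror R=-83): x=-26/7 (≈-3.7143) theta=31/581 (≈0.0534)
After 5 (propagate distance d=36 (to screen)): x=-1042/581 (≈-1.7935) theta=31/581 (≈0.0534)
|theta_initial|=0.5000 |theta_final|=31/581 (≈0.0534) -> not increased

Answer: no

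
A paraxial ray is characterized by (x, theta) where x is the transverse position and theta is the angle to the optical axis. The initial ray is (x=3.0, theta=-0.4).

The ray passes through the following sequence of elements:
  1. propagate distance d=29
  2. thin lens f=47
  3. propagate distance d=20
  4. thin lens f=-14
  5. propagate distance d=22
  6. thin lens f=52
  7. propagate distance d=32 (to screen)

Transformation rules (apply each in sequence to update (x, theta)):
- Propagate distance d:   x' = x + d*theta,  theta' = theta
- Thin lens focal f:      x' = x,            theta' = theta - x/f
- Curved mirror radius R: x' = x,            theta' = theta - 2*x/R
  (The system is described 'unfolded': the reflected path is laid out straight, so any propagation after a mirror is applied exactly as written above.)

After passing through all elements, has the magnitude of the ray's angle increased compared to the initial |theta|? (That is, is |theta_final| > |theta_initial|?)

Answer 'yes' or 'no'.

Answer: yes

Derivation:
Initial: x=3.0000 theta=-0.4000
After 1 (propagate distance d=29): x=-8.6000 theta=-0.4000
After 2 (thin lens f=47): x=-8.6000 theta=-51/235 (≈-0.2170)
After 3 (propagate distance d=20): x=-3041/235 (≈-12.9404) theta=-51/235 (≈-0.2170)
After 4 (thin lens f=-14): x=-3041/235 (≈-12.9404) theta=-751/658 (≈-1.1413)
After 5 (propagate distance d=22): x=-62592/1645 (≈-38.0498) theta=-751/658 (≈-1.1413)
After 6 (thin lens f=52): x=-62592/1645 (≈-38.0498) theta=-17519/42770 (≈-0.4096)
After 7 (propagate distance d=32 (to screen)): x=-218800/4277 (≈-51.1574) theta=-17519/42770 (≈-0.4096)
|theta_initial|=0.4000 |theta_final|=17519/42770 (≈0.4096) -> increased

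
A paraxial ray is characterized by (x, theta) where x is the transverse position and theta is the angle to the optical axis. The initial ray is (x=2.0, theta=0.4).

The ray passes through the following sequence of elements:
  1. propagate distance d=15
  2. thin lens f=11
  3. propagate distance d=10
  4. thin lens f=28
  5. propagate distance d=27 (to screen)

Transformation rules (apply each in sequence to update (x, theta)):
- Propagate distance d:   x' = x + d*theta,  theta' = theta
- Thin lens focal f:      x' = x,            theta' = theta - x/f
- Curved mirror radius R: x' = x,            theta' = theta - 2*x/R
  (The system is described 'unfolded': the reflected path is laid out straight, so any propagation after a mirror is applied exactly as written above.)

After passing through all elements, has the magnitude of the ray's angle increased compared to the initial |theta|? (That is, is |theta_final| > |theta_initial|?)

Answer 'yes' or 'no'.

Answer: yes

Derivation:
Initial: x=2.0000 theta=0.4000
After 1 (propagate distance d=15): x=8.0000 theta=0.4000
After 2 (thin lens f=11): x=8.0000 theta=-18/55 (≈-0.3273)
After 3 (propagate distance d=10): x=52/11 (≈4.7273) theta=-18/55 (≈-0.3273)
After 4 (thin lens f=28): x=52/11 (≈4.7273) theta=-191/385 (≈-0.4961)
After 5 (propagate distance d=27 (to screen)): x=-3337/385 (≈-8.6675) theta=-191/385 (≈-0.4961)
|theta_initial|=0.4000 |theta_final|=191/385 (≈0.4961) -> increased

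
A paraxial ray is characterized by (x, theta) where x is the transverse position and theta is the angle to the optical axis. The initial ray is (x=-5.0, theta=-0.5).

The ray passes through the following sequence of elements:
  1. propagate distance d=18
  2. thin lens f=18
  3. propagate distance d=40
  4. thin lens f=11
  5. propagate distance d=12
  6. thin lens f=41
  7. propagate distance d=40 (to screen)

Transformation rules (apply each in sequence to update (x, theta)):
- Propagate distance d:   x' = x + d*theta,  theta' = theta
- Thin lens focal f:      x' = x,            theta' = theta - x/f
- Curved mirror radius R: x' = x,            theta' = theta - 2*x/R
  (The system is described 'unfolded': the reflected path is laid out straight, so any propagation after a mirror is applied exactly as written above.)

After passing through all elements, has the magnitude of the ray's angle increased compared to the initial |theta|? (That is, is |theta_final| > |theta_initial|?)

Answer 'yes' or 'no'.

Answer: no

Derivation:
Initial: x=-5.0000 theta=-0.5000
After 1 (propagate distance d=18): x=-14.0000 theta=-0.5000
After 2 (thin lens f=18): x=-14.0000 theta=5/18 (≈0.2778)
After 3 (propagate distance d=40): x=-26/9 (≈-2.8889) theta=5/18 (≈0.2778)
After 4 (thin lens f=11): x=-26/9 (≈-2.8889) theta=107/198 (≈0.5404)
After 5 (propagate distance d=12): x=356/99 (≈3.5960) theta=107/198 (≈0.5404)
After 6 (thin lens f=41): x=356/99 (≈3.5960) theta=1225/2706 (≈0.4527)
After 7 (propagate distance d=40 (to screen)): x=88096/4059 (≈21.7039) theta=1225/2706 (≈0.4527)
|theta_initial|=0.5000 |theta_final|=1225/2706 (≈0.4527) -> not increased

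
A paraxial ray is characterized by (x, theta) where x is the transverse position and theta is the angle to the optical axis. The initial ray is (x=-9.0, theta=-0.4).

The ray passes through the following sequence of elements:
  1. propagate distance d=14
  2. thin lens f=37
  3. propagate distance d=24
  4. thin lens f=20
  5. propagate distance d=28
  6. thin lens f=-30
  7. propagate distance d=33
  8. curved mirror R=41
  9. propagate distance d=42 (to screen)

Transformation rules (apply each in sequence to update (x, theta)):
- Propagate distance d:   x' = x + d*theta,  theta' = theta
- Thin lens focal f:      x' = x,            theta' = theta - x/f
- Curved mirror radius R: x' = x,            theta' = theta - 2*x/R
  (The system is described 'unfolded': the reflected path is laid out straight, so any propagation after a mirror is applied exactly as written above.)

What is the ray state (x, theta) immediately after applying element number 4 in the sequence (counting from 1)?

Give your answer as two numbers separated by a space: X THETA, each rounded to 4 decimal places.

Initial: x=-9.0000 theta=-0.4000
After 1 (propagate distance d=14): x=-14.6000 theta=-0.4000
After 2 (thin lens f=37): x=-14.6000 theta=-1/185 (≈-0.0054)
After 3 (propagate distance d=24): x=-545/37 (≈-14.7297) theta=-1/185 (≈-0.0054)
After 4 (thin lens f=20): x=-545/37 (≈-14.7297) theta=541/740 (≈0.7311)
Rounded to 4 decimal places: x = -14.7297, theta = 0.7311

Answer: -14.7297 0.7311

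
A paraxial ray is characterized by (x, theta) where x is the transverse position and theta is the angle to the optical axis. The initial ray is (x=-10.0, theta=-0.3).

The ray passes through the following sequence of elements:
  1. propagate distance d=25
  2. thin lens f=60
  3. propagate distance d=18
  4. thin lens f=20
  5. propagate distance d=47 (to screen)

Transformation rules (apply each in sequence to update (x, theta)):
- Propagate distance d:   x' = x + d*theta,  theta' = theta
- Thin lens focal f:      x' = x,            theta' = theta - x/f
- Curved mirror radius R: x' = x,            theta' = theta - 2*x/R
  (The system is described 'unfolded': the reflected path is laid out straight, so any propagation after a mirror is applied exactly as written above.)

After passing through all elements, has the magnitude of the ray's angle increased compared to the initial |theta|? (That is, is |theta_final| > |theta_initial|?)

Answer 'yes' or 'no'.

Initial: x=-10.0000 theta=-0.3000
After 1 (propagate distance d=25): x=-17.5000 theta=-0.3000
After 2 (thin lens f=60): x=-17.5000 theta=-1/120 (≈-0.0083)
After 3 (propagate distance d=18): x=-17.6500 theta=-1/120 (≈-0.0083)
After 4 (thin lens f=20): x=-17.6500 theta=1049/1200 (≈0.8742)
After 5 (propagate distance d=47 (to screen)): x=28123/1200 (≈23.4358) theta=1049/1200 (≈0.8742)
|theta_initial|=0.3000 |theta_final|=1049/1200 (≈0.8742) -> increased

Answer: yes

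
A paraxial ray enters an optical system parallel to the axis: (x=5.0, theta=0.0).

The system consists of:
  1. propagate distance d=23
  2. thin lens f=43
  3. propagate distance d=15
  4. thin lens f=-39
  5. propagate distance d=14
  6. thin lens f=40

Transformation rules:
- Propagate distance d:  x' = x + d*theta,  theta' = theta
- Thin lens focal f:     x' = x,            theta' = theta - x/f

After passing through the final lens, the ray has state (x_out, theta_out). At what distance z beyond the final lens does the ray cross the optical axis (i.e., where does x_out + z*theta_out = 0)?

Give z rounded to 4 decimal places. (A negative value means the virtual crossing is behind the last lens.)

Initial: x=5.0000 theta=0.0000
After 1 (propagate distance d=23): x=5.0000 theta=0.0000
After 2 (thin lens f=43): x=5.0000 theta=-5/43 (≈-0.1163)
After 3 (propagate distance d=15): x=140/43 (≈3.2558) theta=-5/43 (≈-0.1163)
After 4 (thin lens f=-39): x=140/43 (≈3.2558) theta=-55/1677 (≈-0.0328)
After 5 (propagate distance d=14): x=4690/1677 (≈2.7967) theta=-55/1677 (≈-0.0328)
After 6 (thin lens f=40): x=4690/1677 (≈2.7967) theta=-53/516 (≈-0.1027)
z_focus = -x_out/theta_out = -(4690/1677)/(-53/516) = 18760/689 ≈ 27.2279
Rounded to 4 decimal places: z = 27.2279

Answer: 27.2279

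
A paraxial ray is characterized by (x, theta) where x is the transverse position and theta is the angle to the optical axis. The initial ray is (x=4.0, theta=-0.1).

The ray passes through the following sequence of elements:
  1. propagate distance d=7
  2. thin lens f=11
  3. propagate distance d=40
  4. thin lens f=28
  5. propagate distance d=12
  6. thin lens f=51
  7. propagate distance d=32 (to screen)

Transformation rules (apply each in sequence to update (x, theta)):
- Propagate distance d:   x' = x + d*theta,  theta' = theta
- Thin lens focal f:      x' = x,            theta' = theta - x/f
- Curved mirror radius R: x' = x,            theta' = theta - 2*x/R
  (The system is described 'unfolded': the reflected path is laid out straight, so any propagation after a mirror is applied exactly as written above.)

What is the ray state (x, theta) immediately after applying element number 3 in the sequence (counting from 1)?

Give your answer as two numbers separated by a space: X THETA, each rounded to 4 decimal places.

Initial: x=4.0000 theta=-0.1000
After 1 (propagate distance d=7): x=3.3000 theta=-0.1000
After 2 (thin lens f=11): x=3.3000 theta=-0.4000
After 3 (propagate distance d=40): x=-12.7000 theta=-0.4000
Rounded to 4 decimal places: x = -12.7000, theta = -0.4000

Answer: -12.7000 -0.4000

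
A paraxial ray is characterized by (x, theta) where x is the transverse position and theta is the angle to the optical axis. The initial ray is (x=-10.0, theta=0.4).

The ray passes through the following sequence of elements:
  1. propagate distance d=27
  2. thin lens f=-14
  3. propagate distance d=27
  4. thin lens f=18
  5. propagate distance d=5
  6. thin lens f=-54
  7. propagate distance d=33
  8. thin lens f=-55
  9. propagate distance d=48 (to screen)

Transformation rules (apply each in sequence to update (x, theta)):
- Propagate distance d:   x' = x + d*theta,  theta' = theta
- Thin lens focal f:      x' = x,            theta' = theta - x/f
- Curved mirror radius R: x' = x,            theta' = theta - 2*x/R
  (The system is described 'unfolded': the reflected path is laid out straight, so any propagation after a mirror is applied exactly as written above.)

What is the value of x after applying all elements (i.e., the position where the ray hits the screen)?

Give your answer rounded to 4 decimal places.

Initial: x=-10.0000 theta=0.4000
After 1 (propagate distance d=27): x=0.8000 theta=0.4000
After 2 (thin lens f=-14): x=0.8000 theta=16/35 (≈0.4571)
After 3 (propagate distance d=27): x=92/7 (≈13.1429) theta=16/35 (≈0.4571)
After 4 (thin lens f=18): x=92/7 (≈13.1429) theta=-86/315 (≈-0.2730)
After 5 (propagate distance d=5): x=106/9 (≈11.7778) theta=-86/315 (≈-0.2730)
After 6 (thin lens f=-54): x=106/9 (≈11.7778) theta=-467/8505 (≈-0.0549)
After 7 (propagate distance d=33): x=28253/2835 (≈9.9658) theta=-467/8505 (≈-0.0549)
After 8 (thin lens f=-55): x=28253/2835 (≈9.9658) theta=59074/467775 (≈0.1263)
After 9 (propagate distance d=48 (to screen)): x=833033/51975 (≈16.0276) theta=59074/467775 (≈0.1263)
Rounded to 4 decimal places: x = 16.0276

Answer: 16.0276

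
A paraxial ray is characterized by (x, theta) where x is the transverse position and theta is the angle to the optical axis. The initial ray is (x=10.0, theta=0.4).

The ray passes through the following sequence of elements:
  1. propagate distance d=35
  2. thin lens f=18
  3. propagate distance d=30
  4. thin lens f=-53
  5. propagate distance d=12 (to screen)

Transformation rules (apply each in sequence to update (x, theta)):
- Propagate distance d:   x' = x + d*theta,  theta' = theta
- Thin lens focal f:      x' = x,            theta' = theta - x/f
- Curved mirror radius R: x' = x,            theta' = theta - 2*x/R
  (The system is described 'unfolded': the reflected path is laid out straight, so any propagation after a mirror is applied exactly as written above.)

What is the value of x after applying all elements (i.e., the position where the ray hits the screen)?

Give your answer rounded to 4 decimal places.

Initial: x=10.0000 theta=0.4000
After 1 (propagate distance d=35): x=24.0000 theta=0.4000
After 2 (thin lens f=18): x=24.0000 theta=-14/15 (≈-0.9333)
After 3 (propagate distance d=30): x=-4.0000 theta=-14/15 (≈-0.9333)
After 4 (thin lens f=-53): x=-4.0000 theta=-802/795 (≈-1.0088)
After 5 (propagate distance d=12 (to screen)): x=-4268/265 (≈-16.1057) theta=-802/795 (≈-1.0088)
Rounded to 4 decimal places: x = -16.1057

Answer: -16.1057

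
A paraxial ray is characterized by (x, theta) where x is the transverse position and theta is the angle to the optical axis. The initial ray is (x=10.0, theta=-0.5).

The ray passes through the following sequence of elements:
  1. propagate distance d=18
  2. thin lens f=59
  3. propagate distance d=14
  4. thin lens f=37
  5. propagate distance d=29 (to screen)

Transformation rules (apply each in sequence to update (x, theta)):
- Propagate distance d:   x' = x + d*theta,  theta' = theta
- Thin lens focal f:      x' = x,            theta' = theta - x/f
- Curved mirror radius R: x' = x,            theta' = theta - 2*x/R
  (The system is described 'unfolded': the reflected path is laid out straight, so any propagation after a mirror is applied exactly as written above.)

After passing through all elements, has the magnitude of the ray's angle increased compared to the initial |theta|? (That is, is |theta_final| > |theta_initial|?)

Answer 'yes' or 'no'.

Initial: x=10.0000 theta=-0.5000
After 1 (propagate distance d=18): x=1.0000 theta=-0.5000
After 2 (thin lens f=59): x=1.0000 theta=-61/118 (≈-0.5169)
After 3 (propagate distance d=14): x=-368/59 (≈-6.2373) theta=-61/118 (≈-0.5169)
After 4 (thin lens f=37): x=-368/59 (≈-6.2373) theta=-1521/4366 (≈-0.3484)
After 5 (propagate distance d=29 (to screen)): x=-71341/4366 (≈-16.3401) theta=-1521/4366 (≈-0.3484)
|theta_initial|=0.5000 |theta_final|=1521/4366 (≈0.3484) -> not increased

Answer: no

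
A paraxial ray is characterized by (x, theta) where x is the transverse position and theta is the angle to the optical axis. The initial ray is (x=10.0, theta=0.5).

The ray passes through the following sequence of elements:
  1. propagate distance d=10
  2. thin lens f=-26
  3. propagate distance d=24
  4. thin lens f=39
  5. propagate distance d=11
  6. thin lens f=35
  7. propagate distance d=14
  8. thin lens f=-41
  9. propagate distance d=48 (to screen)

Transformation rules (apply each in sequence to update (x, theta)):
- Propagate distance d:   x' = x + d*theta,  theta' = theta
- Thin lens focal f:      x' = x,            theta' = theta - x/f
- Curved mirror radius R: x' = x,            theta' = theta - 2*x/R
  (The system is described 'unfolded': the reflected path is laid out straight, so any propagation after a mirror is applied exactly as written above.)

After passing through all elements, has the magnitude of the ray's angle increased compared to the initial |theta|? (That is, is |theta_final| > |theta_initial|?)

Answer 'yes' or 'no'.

Answer: yes

Derivation:
Initial: x=10.0000 theta=0.5000
After 1 (propagate distance d=10): x=15.0000 theta=0.5000
After 2 (thin lens f=-26): x=15.0000 theta=14/13 (≈1.0769)
After 3 (propagate distance d=24): x=531/13 (≈40.8462) theta=14/13 (≈1.0769)
After 4 (thin lens f=39): x=531/13 (≈40.8462) theta=5/169 (≈0.0296)
After 5 (propagate distance d=11): x=6958/169 (≈41.1716) theta=5/169 (≈0.0296)
After 6 (thin lens f=35): x=6958/169 (≈41.1716) theta=-969/845 (≈-1.1467)
After 7 (propagate distance d=14): x=21224/845 (≈25.1172) theta=-969/845 (≈-1.1467)
After 8 (thin lens f=-41): x=21224/845 (≈25.1172) theta=-3701/6929 (≈-0.5341)
After 9 (propagate distance d=48 (to screen)): x=-18056/34645 (≈-0.5212) theta=-3701/6929 (≈-0.5341)
|theta_initial|=0.5000 |theta_final|=3701/6929 (≈0.5341) -> increased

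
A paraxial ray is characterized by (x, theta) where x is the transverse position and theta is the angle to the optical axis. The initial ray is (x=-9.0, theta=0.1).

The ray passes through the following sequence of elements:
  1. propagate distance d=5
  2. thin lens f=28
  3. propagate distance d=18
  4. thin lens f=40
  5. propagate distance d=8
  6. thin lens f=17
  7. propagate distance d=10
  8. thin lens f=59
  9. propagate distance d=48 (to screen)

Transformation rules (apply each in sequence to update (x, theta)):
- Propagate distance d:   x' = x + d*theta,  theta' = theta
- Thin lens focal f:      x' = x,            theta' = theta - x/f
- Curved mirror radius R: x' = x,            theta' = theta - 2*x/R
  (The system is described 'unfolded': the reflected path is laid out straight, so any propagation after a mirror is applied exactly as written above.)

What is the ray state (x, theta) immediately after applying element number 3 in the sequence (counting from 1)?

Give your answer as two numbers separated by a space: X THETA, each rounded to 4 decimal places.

Initial: x=-9.0000 theta=0.1000
After 1 (propagate distance d=5): x=-8.5000 theta=0.1000
After 2 (thin lens f=28): x=-8.5000 theta=113/280 (≈0.4036)
After 3 (propagate distance d=18): x=-173/140 (≈-1.2357) theta=113/280 (≈0.4036)
Rounded to 4 decimal places: x = -1.2357, theta = 0.4036

Answer: -1.2357 0.4036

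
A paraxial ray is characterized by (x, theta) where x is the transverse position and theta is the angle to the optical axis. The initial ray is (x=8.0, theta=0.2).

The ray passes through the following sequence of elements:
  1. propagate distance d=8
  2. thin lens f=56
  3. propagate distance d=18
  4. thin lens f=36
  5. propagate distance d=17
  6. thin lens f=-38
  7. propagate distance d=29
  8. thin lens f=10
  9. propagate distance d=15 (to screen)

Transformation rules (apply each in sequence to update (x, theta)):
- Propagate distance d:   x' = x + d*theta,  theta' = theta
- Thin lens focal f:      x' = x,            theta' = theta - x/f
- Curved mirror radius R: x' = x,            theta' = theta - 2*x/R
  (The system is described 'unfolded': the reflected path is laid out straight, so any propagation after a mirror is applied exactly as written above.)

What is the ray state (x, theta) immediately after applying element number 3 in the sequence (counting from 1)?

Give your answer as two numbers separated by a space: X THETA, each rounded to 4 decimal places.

Initial: x=8.0000 theta=0.2000
After 1 (propagate distance d=8): x=9.6000 theta=0.2000
After 2 (thin lens f=56): x=9.6000 theta=1/35 (≈0.0286)
After 3 (propagate distance d=18): x=354/35 (≈10.1143) theta=1/35 (≈0.0286)
Rounded to 4 decimal places: x = 10.1143, theta = 0.0286

Answer: 10.1143 0.0286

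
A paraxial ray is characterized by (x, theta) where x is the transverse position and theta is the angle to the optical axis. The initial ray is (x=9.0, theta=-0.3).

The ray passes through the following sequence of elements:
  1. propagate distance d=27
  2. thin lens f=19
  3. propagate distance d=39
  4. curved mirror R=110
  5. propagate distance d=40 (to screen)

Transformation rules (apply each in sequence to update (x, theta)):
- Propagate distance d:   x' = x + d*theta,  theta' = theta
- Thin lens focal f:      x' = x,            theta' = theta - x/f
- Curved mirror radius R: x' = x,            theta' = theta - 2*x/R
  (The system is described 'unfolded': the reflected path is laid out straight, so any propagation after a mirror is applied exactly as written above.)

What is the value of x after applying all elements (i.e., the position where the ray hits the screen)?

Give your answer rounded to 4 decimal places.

Initial: x=9.0000 theta=-0.3000
After 1 (propagate distance d=27): x=0.9000 theta=-0.3000
After 2 (thin lens f=19): x=0.9000 theta=-33/95 (≈-0.3474)
After 3 (propagate distance d=39): x=-2403/190 (≈-12.6474) theta=-33/95 (≈-0.3474)
After 4 (curved mirror R=110): x=-2403/190 (≈-12.6474) theta=-1227/10450 (≈-0.1174)
After 5 (propagate distance d=40 (to screen)): x=-36249/2090 (≈-17.3440) theta=-1227/10450 (≈-0.1174)
Rounded to 4 decimal places: x = -17.3440

Answer: -17.3440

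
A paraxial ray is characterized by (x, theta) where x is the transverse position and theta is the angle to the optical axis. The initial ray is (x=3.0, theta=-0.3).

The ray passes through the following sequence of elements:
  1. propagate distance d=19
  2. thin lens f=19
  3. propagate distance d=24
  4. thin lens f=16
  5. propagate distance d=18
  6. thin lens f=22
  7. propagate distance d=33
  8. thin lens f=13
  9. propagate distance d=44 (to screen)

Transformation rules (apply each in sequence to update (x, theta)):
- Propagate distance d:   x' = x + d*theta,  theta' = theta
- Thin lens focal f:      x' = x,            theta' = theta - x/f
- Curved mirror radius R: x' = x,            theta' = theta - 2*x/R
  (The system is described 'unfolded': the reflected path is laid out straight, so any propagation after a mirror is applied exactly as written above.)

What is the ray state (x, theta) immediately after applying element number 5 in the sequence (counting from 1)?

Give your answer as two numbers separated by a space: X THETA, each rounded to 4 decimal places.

Answer: -2.0309 0.2477

Derivation:
Initial: x=3.0000 theta=-0.3000
After 1 (propagate distance d=19): x=-2.7000 theta=-0.3000
After 2 (thin lens f=19): x=-2.7000 theta=-3/19 (≈-0.1579)
After 3 (propagate distance d=24): x=-1233/190 (≈-6.4895) theta=-3/19 (≈-0.1579)
After 4 (thin lens f=16): x=-1233/190 (≈-6.4895) theta=753/3040 (≈0.2477)
After 5 (propagate distance d=18): x=-3087/1520 (≈-2.0309) theta=753/3040 (≈0.2477)
Rounded to 4 decimal places: x = -2.0309, theta = 0.2477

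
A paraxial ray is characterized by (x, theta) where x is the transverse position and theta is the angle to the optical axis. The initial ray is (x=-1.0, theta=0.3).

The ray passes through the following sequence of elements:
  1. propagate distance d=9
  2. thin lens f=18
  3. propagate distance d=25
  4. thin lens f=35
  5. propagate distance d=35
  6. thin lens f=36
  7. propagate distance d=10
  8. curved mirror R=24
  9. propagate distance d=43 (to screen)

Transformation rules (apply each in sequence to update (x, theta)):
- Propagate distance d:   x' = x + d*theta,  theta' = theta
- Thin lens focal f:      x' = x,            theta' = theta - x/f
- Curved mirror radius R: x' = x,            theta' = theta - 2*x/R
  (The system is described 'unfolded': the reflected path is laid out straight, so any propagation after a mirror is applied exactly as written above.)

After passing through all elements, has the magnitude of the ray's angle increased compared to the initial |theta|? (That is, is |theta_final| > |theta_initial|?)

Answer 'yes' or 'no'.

Answer: yes

Derivation:
Initial: x=-1.0000 theta=0.3000
After 1 (propagate distance d=9): x=1.7000 theta=0.3000
After 2 (thin lens f=18): x=1.7000 theta=37/180 (≈0.2056)
After 3 (propagate distance d=25): x=1231/180 (≈6.8389) theta=37/180 (≈0.2056)
After 4 (thin lens f=35): x=1231/180 (≈6.8389) theta=16/1575 (≈0.0102)
After 5 (propagate distance d=35): x=259/36 (≈7.1944) theta=16/1575 (≈0.0102)
After 6 (thin lens f=36): x=259/36 (≈7.1944) theta=-43021/226800 (≈-0.1897)
After 7 (propagate distance d=10): x=120149/22680 (≈5.2976) theta=-43021/226800 (≈-0.1897)
After 8 (curved mirror R=24): x=120149/22680 (≈5.2976) theta=-858871/1360800 (≈-0.6312)
After 9 (propagate distance d=43 (to screen)): x=-29722513/1360800 (≈-21.8419) theta=-858871/1360800 (≈-0.6312)
|theta_initial|=0.3000 |theta_final|=858871/1360800 (≈0.6312) -> increased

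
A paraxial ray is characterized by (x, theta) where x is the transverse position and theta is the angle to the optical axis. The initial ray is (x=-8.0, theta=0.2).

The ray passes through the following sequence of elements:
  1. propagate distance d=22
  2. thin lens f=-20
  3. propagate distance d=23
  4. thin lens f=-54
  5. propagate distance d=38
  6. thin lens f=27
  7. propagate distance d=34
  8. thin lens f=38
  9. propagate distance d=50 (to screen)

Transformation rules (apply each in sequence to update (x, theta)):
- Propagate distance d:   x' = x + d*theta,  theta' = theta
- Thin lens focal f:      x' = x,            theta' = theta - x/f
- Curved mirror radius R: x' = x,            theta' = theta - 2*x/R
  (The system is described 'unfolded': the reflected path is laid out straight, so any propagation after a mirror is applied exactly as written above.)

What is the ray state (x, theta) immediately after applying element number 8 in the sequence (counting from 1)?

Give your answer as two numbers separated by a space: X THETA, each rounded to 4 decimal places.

Answer: -0.1071 0.1347

Derivation:
Initial: x=-8.0000 theta=0.2000
After 1 (propagate distance d=22): x=-3.6000 theta=0.2000
After 2 (thin lens f=-20): x=-3.6000 theta=0.0200
After 3 (propagate distance d=23): x=-3.1400 theta=0.0200
After 4 (thin lens f=-54): x=-3.1400 theta=-103/2700 (≈-0.0381)
After 5 (propagate distance d=38): x=-3098/675 (≈-4.5896) theta=-103/2700 (≈-0.0381)
After 6 (thin lens f=27): x=-3098/675 (≈-4.5896) theta=9611/72900 (≈0.1318)
After 7 (propagate distance d=34): x=-781/7290 (≈-0.1071) theta=9611/72900 (≈0.1318)
After 8 (thin lens f=38): x=-781/7290 (≈-0.1071) theta=93257/692550 (≈0.1347)
Rounded to 4 decimal places: x = -0.1071, theta = 0.1347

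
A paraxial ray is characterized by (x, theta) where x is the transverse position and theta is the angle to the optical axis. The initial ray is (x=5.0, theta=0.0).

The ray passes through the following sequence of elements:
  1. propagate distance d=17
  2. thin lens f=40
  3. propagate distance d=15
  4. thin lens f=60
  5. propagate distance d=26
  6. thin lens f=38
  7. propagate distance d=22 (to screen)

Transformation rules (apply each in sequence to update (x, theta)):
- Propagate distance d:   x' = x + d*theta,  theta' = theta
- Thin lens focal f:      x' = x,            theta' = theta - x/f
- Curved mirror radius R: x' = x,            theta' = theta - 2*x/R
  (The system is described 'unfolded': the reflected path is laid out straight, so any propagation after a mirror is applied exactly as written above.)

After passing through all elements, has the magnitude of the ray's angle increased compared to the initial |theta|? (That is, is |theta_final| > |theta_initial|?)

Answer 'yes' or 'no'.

Initial: x=5.0000 theta=0.0000
After 1 (propagate distance d=17): x=5.0000 theta=0.0000
After 2 (thin lens f=40): x=5.0000 theta=-0.1250
After 3 (propagate distance d=15): x=3.1250 theta=-0.1250
After 4 (thin lens f=60): x=3.1250 theta=-17/96 (≈-0.1771)
After 5 (propagate distance d=26): x=-71/48 (≈-1.4792) theta=-17/96 (≈-0.1771)
After 6 (thin lens f=38): x=-71/48 (≈-1.4792) theta=-21/152 (≈-0.1382)
After 7 (propagate distance d=22 (to screen)): x=-4121/912 (≈-4.5186) theta=-21/152 (≈-0.1382)
|theta_initial|=0.0000 |theta_final|=21/152 (≈0.1382) -> increased

Answer: yes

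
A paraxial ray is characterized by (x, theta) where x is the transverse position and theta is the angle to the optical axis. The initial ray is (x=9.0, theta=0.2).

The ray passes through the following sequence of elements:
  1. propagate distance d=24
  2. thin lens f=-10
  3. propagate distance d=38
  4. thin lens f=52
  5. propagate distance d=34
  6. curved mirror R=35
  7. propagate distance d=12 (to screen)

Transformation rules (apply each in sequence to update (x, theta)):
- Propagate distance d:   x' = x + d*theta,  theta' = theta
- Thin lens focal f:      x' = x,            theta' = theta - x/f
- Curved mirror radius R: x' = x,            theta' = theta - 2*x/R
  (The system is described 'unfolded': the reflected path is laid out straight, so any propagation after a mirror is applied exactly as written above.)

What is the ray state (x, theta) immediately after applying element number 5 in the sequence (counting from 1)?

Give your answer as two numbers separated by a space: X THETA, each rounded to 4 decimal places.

Answer: 79.2800 0.1600

Derivation:
Initial: x=9.0000 theta=0.2000
After 1 (propagate distance d=24): x=13.8000 theta=0.2000
After 2 (thin lens f=-10): x=13.8000 theta=1.5800
After 3 (propagate distance d=38): x=73.8400 theta=1.5800
After 4 (thin lens f=52): x=73.8400 theta=0.1600
After 5 (propagate distance d=34): x=79.2800 theta=0.1600
Rounded to 4 decimal places: x = 79.2800, theta = 0.1600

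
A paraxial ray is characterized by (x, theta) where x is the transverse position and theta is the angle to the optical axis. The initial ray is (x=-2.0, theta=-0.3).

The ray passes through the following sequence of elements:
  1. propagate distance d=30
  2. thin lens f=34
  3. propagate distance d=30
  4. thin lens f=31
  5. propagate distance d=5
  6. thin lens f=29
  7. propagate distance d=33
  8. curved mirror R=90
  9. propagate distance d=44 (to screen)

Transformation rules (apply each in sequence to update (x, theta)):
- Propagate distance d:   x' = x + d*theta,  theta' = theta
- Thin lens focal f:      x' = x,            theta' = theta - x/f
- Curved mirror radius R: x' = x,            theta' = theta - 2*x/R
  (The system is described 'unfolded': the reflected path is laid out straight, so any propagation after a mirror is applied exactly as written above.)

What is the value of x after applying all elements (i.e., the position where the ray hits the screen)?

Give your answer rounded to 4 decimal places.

Initial: x=-2.0000 theta=-0.3000
After 1 (propagate distance d=30): x=-11.0000 theta=-0.3000
After 2 (thin lens f=34): x=-11.0000 theta=2/85 (≈0.0235)
After 3 (propagate distance d=30): x=-175/17 (≈-10.2941) theta=2/85 (≈0.0235)
After 4 (thin lens f=31): x=-175/17 (≈-10.2941) theta=937/2635 (≈0.3556)
After 5 (propagate distance d=5): x=-264/31 (≈-8.5161) theta=937/2635 (≈0.3556)
After 6 (thin lens f=29): x=-264/31 (≈-8.5161) theta=49613/76415 (≈0.6493)
After 7 (propagate distance d=33): x=986469/76415 (≈12.9094) theta=49613/76415 (≈0.6493)
After 8 (curved mirror R=90): x=986469/76415 (≈12.9094) theta=415372/1146225 (≈0.3624)
After 9 (propagate distance d=44 (to screen)): x=33073403/1146225 (≈28.8542) theta=415372/1146225 (≈0.3624)
Rounded to 4 decimal places: x = 28.8542

Answer: 28.8542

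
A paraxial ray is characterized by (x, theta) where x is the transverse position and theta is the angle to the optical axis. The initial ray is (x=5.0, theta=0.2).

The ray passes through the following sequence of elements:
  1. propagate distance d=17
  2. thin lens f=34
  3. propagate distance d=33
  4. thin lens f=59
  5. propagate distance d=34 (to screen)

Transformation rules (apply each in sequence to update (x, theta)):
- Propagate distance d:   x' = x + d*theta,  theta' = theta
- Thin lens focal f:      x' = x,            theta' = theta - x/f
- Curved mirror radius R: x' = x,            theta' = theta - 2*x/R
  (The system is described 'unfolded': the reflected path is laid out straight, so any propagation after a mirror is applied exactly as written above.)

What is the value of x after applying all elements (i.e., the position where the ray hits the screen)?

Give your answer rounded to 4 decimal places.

Initial: x=5.0000 theta=0.2000
After 1 (propagate distance d=17): x=8.4000 theta=0.2000
After 2 (thin lens f=34): x=8.4000 theta=-4/85 (≈-0.0471)
After 3 (propagate distance d=33): x=582/85 (≈6.8471) theta=-4/85 (≈-0.0471)
After 4 (thin lens f=59): x=582/85 (≈6.8471) theta=-818/5015 (≈-0.1631)
After 5 (propagate distance d=34 (to screen)): x=6526/5015 (≈1.3013) theta=-818/5015 (≈-0.1631)
Rounded to 4 decimal places: x = 1.3013

Answer: 1.3013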